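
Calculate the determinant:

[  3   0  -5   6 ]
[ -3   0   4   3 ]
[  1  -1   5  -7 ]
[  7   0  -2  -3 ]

The determinant is -210.

Expand along column 2 (it has 3 zeros):
  − (-1) · M_32   where M_32 = det([3 -5 6; -3 4 3; 7 -2 -3]) = -210
det = (-1)·(-1)·(-210) = -210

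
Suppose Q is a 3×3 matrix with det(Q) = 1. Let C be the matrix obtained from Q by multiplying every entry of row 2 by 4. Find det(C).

4

Scaling one row by 4 multiplies the determinant by 4.
det(C) = (4)·(1) = 4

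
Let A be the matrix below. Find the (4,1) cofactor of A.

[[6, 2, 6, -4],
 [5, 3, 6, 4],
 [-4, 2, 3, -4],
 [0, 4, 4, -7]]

-60

Delete row 4 and column 1; the remaining 3×3 submatrix is [2 6 -4; 3 6 4; 2 3 -4].
Its determinant is 60.
The cofactor carries sign (−1)^(4+1) = −1, so C_{4,1} = −(60) = -60.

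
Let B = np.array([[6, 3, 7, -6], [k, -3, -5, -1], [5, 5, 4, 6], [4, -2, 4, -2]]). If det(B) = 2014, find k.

2

Expanding along the row containing k, det(B) is linear in k: det(B) = (278)·k + (1458).
Set (278)·k + (1458) = 2014  ⇒  (278)·k = 556  ⇒  k = 2.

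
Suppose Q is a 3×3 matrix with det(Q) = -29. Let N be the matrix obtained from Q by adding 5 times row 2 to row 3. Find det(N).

-29

Adding a multiple of one row to another leaves the determinant unchanged.
det(N) = (1)·(-29) = -29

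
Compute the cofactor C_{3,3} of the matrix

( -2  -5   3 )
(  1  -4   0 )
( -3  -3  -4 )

The cofactor is 13.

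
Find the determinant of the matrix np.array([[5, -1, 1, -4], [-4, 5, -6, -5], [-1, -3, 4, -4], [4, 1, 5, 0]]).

Expand along row 4 (it has 1 zero):
  − (4) · M_41   where M_41 = det([-1 1 -4; 5 -6 -5; -3 4 -4]) = -17
  + (1) · M_42   where M_42 = det([5 1 -4; -4 -6 -5; -1 4 -4]) = 297
  − (5) · M_43   where M_43 = det([5 -1 -4; -4 5 -5; -1 -3 -4]) = -232
det = (-1)·(4)·(-17) + (+1)·(1)·(297) + (-1)·(5)·(-232) = 1525

The determinant is 1525.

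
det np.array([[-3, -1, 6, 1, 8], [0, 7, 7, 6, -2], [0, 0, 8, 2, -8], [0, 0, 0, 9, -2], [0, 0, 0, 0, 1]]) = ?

-1512

The matrix is upper triangular, so the determinant is the product of the diagonal entries:
det = (-3) · (7) · (8) · (9) · (1) = -1512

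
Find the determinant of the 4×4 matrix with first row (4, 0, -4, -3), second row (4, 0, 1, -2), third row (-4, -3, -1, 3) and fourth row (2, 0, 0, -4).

The determinant is -174.

Expand along column 2 (it has 3 zeros):
  − (-3) · M_32   where M_32 = det([4 -4 -3; 4 1 -2; 2 0 -4]) = -58
det = (-1)·(-3)·(-58) = -174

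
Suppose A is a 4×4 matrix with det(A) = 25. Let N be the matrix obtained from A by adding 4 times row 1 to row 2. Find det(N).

The determinant is 25.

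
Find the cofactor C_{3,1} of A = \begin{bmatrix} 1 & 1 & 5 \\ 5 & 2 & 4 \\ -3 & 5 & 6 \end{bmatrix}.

Delete row 3 and column 1; the remaining 2×2 submatrix is [1 5; 2 4].
Its determinant is 1·4 − 5·2 = -6.
The cofactor carries sign (−1)^(3+1) = +1, so C_{3,1} = +(-6) = -6.

The cofactor is -6.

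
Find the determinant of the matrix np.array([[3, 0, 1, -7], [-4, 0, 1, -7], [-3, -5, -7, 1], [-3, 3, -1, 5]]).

Expand along column 2 (it has 2 zeros):
  − (-5) · M_32   where M_32 = det([3 1 -7; -4 1 -7; -3 -1 5]) = -14
  + (3) · M_42   where M_42 = det([3 1 -7; -4 1 -7; -3 -7 1]) = -336
det = (-1)·(-5)·(-14) + (+1)·(3)·(-336) = -1078

-1078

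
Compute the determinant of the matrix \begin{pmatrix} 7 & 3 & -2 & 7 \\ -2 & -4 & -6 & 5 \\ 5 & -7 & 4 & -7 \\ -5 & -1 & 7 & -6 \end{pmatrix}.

Expand along row 1:
  + (7) · M_11   where M_11 = det([-4 -6 5; -7 4 -7; -1 7 -6]) = -115
  − (3) · M_12   where M_12 = det([-2 -6 5; 5 4 -7; -5 7 -6]) = -165
  + (-2) · M_13   where M_13 = det([-2 -4 5; 5 -7 -7; -5 -1 -6]) = -530
  − (7) · M_14   where M_14 = det([-2 -4 -6; 5 -7 4; -5 -1 7]) = 550
det = (+1)·(7)·(-115) + (-1)·(3)·(-165) + (+1)·(-2)·(-530) + (-1)·(7)·(550) = -3100

The determinant is -3100.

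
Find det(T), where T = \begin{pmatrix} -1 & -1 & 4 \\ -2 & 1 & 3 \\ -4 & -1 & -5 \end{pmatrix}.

Expand along row 1:
  + (-1) · |1 3; -1 -5| = (-1)·(-5 − (-3)) = 2
  − (-1) · |-2 3; -4 -5| = −(-1)·(10 − (-12)) = 22
  + 4 · |-2 1; -4 -1| = 4·(2 − (-4)) = 24
Sum: (2) + (22) + (24) = 48

The determinant is 48.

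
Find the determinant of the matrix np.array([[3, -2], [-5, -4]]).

The determinant is -22.

det = 3·(-4) − (-2)·(-5) = -12 − 10 = -22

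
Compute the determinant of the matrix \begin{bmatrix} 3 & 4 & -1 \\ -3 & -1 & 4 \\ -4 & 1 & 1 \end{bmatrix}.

Expand along column 1:
  + 3 · |-1 4; 1 1| = 3·(-1 − 4) = -15
  − (-3) · |4 -1; 1 1| = −(-3)·(4 − (-1)) = 15
  + (-4) · |4 -1; -1 4| = (-4)·(16 − 1) = -60
Sum: (-15) + (15) + (-60) = -60

-60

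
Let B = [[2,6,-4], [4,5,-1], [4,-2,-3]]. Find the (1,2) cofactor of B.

Delete row 1 and column 2; the remaining 2×2 submatrix is [4 -1; 4 -3].
Its determinant is 4·(-3) − (-1)·4 = -8.
The cofactor carries sign (−1)^(1+2) = −1, so C_{1,2} = −(-8) = 8.

8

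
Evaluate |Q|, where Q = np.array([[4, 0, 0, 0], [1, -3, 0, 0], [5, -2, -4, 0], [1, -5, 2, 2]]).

96

Q is lower triangular, so det(Q) is the product of the diagonal entries:
det = (4) · (-3) · (-4) · (2) = 96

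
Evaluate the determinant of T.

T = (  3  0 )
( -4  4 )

The determinant is 12.

det(T) = 3·4 − 0·(-4) = 12 − 0 = 12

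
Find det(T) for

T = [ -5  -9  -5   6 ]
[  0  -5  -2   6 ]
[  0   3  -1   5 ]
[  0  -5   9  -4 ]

The determinant is -1815.

Expand along column 1 (it has 3 zeros):
  + (-5) · M_11   where M_11 = det([-5 -2 6; 3 -1 5; -5 9 -4]) = 363
det = (+1)·(-5)·(363) = -1815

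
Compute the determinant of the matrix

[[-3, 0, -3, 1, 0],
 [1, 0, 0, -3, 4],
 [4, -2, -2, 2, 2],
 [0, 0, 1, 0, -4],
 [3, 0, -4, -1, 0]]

448

Expand along column 2 (it has 4 zeros):
  − (-2) · M_32   where M_32 = det([-3 -3 1 0; 1 0 -3 4; 0 1 0 -4; 3 -4 -1 0]) = 224
det = (-1)·(-2)·(224) = 448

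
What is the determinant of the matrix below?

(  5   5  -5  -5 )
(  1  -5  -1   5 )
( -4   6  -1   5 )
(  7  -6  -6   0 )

-570

Expand along row 4 (it has 1 zero):
  − (7) · M_41   where M_41 = det([5 -5 -5; -5 -1 5; 6 -1 5]) = -330
  + (-6) · M_42   where M_42 = det([5 -5 -5; 1 -1 5; -4 -1 5]) = 150
  − (-6) · M_43   where M_43 = det([5 5 -5; 1 -5 5; -4 6 5]) = -330
det = (-1)·(7)·(-330) + (+1)·(-6)·(150) + (-1)·(-6)·(-330) = -570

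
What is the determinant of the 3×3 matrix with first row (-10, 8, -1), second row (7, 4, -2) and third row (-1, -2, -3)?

354

Expand along row 1:
  + (-10) · |4 -2; -2 -3| = (-10)·(-12 − 4) = 160
  − 8 · |7 -2; -1 -3| = −8·(-21 − 2) = 184
  + (-1) · |7 4; -1 -2| = (-1)·(-14 − (-4)) = 10
Sum: (160) + (184) + (10) = 354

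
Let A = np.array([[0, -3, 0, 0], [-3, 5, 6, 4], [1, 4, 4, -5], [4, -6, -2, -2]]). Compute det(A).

Expand along row 1 (it has 3 zeros):
  − (-3) · M_12   where M_12 = det([-3 6 4; 1 4 -5; 4 -2 -2]) = -126
det = (-1)·(-3)·(-126) = -378

|A| = -378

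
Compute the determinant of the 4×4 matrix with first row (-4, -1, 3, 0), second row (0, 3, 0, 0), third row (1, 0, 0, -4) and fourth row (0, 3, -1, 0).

The determinant is 48.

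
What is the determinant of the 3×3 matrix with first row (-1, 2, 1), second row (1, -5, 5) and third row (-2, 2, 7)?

3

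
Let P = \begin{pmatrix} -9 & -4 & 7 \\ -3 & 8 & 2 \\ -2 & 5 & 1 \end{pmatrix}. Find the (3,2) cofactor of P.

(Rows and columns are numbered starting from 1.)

Delete row 3 and column 2; the remaining 2×2 submatrix is [-9 7; -3 2].
Its determinant is (-9)·2 − 7·(-3) = 3.
The cofactor carries sign (−1)^(3+2) = −1, so C_{3,2} = −(3) = -3.

The cofactor is -3.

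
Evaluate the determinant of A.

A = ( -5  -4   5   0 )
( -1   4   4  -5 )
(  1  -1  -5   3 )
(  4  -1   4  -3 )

-222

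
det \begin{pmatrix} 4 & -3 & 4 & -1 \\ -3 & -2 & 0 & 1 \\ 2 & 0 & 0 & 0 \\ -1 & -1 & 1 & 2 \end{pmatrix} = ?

34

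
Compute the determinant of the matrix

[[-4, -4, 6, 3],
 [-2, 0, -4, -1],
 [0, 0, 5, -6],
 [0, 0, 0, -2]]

The matrix is block upper-triangular with a 2×2 block and a 2×2 block on the diagonal, so its determinant equals the product of the determinants of the diagonal blocks.
det of the 2×2 block = -8
det of the 2×2 block = -10
det = (-8)·(-10) = 80

80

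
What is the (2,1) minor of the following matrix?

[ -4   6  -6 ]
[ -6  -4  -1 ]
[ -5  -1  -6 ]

Delete row 2 and column 1; the remaining 2×2 submatrix is [6 -6; -1 -6].
Its determinant is 6·(-6) − (-6)·(-1) = -42.

-42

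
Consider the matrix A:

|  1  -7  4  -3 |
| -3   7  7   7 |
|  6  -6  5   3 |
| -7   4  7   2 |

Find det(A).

Expand along row 1:
  + (1) · M_11   where M_11 = det([7 7 7; -6 5 3; 4 7 2]) = -343
  − (-7) · M_12   where M_12 = det([-3 7 7; 6 5 3; -7 7 2]) = 341
  + (4) · M_13   where M_13 = det([-3 7 7; 6 -6 3; -7 4 2]) = -285
  − (-3) · M_14   where M_14 = det([-3 7 7; 6 -6 5; -7 4 7]) = -479
det = (+1)·(1)·(-343) + (-1)·(-7)·(341) + (+1)·(4)·(-285) + (-1)·(-3)·(-479) = -533

det(A) = -533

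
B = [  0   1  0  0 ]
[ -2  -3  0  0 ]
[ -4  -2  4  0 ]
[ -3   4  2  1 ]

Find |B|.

|B| = 8

B is block lower-triangular with a 2×2 block and a 2×2 block on the diagonal, so its determinant equals the product of the determinants of the diagonal blocks.
det of the 2×2 block = 2
det of the 2×2 block = 4
det = (2)·(4) = 8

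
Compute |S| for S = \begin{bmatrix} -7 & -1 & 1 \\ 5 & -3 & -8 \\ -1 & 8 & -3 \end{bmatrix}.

Expand along column 1:
  + (-7) · |-3 -8; 8 -3| = (-7)·(9 − (-64)) = -511
  − 5 · |-1 1; 8 -3| = −5·(3 − 8) = 25
  + (-1) · |-1 1; -3 -8| = (-1)·(8 − (-3)) = -11
Sum: (-511) + (25) + (-11) = -497

-497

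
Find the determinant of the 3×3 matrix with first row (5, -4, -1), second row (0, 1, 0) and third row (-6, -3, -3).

The determinant is -21.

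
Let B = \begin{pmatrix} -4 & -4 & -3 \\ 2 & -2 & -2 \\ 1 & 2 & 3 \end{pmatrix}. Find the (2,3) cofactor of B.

4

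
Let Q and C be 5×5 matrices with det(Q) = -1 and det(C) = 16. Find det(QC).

The determinant is -16.

det(QC) = det(Q)·det(C) = (-1)·(16) = -16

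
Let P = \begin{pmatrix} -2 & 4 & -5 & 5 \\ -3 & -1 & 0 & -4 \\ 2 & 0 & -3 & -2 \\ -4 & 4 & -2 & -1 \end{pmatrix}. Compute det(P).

det(P) = 416

Expand along row 2 (it has 1 zero):
  − (-3) · M_21   where M_21 = det([4 -5 5; 0 -3 -2; 4 -2 -1]) = 96
  + (-1) · M_22   where M_22 = det([-2 -5 5; 2 -3 -2; -4 -2 -1]) = -128
  + (-4) · M_24   where M_24 = det([-2 4 -5; 2 0 -3; -4 4 -2]) = 0
det = (-1)·(-3)·(96) + (+1)·(-1)·(-128) + (+1)·(-4)·(0) = 416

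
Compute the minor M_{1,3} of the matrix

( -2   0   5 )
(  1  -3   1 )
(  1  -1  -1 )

Delete row 1 and column 3; the remaining 2×2 submatrix is [1 -3; 1 -1].
Its determinant is 1·(-1) − (-3)·1 = 2.

2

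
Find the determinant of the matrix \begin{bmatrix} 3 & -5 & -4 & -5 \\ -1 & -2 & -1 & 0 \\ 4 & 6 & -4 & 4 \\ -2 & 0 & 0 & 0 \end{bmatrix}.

Expand along row 4 (it has 3 zeros):
  − (-2) · M_41   where M_41 = det([-5 -4 -5; -2 -1 0; 6 -4 4]) = -82
det = (-1)·(-2)·(-82) = -164

The determinant is -164.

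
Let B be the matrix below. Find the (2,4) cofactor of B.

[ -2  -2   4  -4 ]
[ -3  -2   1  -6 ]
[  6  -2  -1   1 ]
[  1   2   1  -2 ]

70

Delete row 2 and column 4; the remaining 3×3 submatrix is [-2 -2 4; 6 -2 -1; 1 2 1].
Its determinant is 70.
The cofactor carries sign (−1)^(2+4) = +1, so C_{2,4} = +(70) = 70.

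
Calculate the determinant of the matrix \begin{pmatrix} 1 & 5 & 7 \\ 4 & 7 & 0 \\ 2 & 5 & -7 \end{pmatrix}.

Expand along row 2:
  − 4 · |5 7; 5 -7| = −4·(-35 − 35) = 280
  + 7 · |1 7; 2 -7| = 7·(-7 − 14) = -147
Sum: (280) + (-147) = 133

133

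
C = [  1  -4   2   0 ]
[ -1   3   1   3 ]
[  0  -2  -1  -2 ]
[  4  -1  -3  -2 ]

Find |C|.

Expand along row 1 (it has 1 zero):
  + (1) · M_11   where M_11 = det([3 1 3; -2 -1 -2; -1 -3 -2]) = 1
  − (-4) · M_12   where M_12 = det([-1 1 3; 0 -1 -2; 4 -3 -2]) = 8
  + (2) · M_13   where M_13 = det([-1 3 3; 0 -2 -2; 4 -1 -2]) = -2
det = (+1)·(1)·(1) + (-1)·(-4)·(8) + (+1)·(2)·(-2) = 29

|C| = 29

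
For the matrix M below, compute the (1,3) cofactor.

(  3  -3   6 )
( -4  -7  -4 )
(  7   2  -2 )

The cofactor is 41.

Delete row 1 and column 3; the remaining 2×2 submatrix is [-4 -7; 7 2].
Its determinant is (-4)·2 − (-7)·7 = 41.
The cofactor carries sign (−1)^(1+3) = +1, so C_{1,3} = +(41) = 41.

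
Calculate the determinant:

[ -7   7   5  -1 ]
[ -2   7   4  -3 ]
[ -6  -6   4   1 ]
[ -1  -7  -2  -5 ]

The determinant is 1667.

Expand along row 1:
  + (-7) · M_11   where M_11 = det([7 4 -3; -6 4 1; -7 -2 -5]) = -394
  − (7) · M_12   where M_12 = det([-2 4 -3; -6 4 1; -1 -2 -5]) = -136
  + (5) · M_13   where M_13 = det([-2 7 -3; -6 -6 1; -1 -7 -5]) = -399
  − (-1) · M_14   where M_14 = det([-2 7 4; -6 -6 4; -1 -7 -2]) = -48
det = (+1)·(-7)·(-394) + (-1)·(7)·(-136) + (+1)·(5)·(-399) + (-1)·(-1)·(-48) = 1667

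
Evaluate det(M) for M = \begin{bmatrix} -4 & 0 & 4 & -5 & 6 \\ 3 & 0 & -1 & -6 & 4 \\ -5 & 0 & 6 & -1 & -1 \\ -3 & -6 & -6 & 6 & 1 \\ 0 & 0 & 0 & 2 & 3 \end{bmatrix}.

2682

Expand along column 2 (it has 4 zeros):
  + (-6) · M_42   where M_42 = det([-4 4 -5 6; 3 -1 -6 4; -5 6 -1 -1; 0 0 2 3]) = -447
det = (+1)·(-6)·(-447) = 2682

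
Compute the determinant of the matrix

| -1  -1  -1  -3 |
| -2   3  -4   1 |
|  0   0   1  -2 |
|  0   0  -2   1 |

15

The matrix is block upper-triangular with a 2×2 block and a 2×2 block on the diagonal, so its determinant equals the product of the determinants of the diagonal blocks.
det of the 2×2 block = -5
det of the 2×2 block = -3
det = (-5)·(-3) = 15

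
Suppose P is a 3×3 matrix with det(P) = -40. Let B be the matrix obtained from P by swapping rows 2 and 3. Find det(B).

The determinant is 40.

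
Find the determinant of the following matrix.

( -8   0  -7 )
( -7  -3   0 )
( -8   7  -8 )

Expand along column 2:
  + (-3) · |-8 -7; -8 -8| = (-3)·(64 − 56) = -24
  − 7 · |-8 -7; -7 0| = −7·(0 − 49) = 343
Sum: (-24) + (343) = 319

The determinant is 319.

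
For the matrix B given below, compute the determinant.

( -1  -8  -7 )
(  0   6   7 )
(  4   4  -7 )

Expand along column 1:
  + (-1) · |6 7; 4 -7| = (-1)·(-42 − 28) = 70
  + 4 · |-8 -7; 6 7| = 4·(-56 − (-42)) = -56
Sum: (70) + (-56) = 14

14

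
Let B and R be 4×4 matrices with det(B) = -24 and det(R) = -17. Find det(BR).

det(BR) = det(B)·det(R) = (-24)·(-17) = 408

408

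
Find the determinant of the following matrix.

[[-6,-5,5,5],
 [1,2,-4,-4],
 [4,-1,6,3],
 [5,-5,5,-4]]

Expand along row 1:
  + (-6) · M_11   where M_11 = det([2 -4 -4; -1 6 3; -5 5 -4]) = -102
  − (-5) · M_12   where M_12 = det([1 -4 -4; 4 6 3; 5 5 -4]) = -123
  + (5) · M_13   where M_13 = det([1 2 -4; 4 -1 3; 5 -5 -4]) = 141
  − (5) · M_14   where M_14 = det([1 2 -4; 4 -1 6; 5 -5 5]) = 105
det = (+1)·(-6)·(-102) + (-1)·(-5)·(-123) + (+1)·(5)·(141) + (-1)·(5)·(105) = 177

The determinant is 177.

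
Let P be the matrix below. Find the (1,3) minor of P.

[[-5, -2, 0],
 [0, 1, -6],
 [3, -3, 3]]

Delete row 1 and column 3; the remaining 2×2 submatrix is [0 1; 3 -3].
Its determinant is 0·(-3) − 1·3 = -3.

-3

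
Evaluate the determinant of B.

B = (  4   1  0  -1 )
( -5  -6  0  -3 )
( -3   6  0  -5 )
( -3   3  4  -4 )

Expand along column 3 (it has 3 zeros):
  − (4) · M_43   where M_43 = det([4 1 -1; -5 -6 -3; -3 6 -5]) = 224
det = (-1)·(4)·(224) = -896

-896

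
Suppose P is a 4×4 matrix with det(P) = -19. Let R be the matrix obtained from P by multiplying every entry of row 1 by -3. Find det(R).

det(R) = 57

Scaling one row by -3 multiplies the determinant by -3.
det(R) = (-3)·(-19) = 57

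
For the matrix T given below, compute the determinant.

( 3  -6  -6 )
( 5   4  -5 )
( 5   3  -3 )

Expand along column 1:
  + 3 · |4 -5; 3 -3| = 3·(-12 − (-15)) = 9
  − 5 · |-6 -6; 3 -3| = −5·(18 − (-18)) = -180
  + 5 · |-6 -6; 4 -5| = 5·(30 − (-24)) = 270
Sum: (9) + (-180) + (270) = 99

The determinant is 99.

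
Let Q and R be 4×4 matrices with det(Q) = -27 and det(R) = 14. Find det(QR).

-378

det(QR) = det(Q)·det(R) = (-27)·(14) = -378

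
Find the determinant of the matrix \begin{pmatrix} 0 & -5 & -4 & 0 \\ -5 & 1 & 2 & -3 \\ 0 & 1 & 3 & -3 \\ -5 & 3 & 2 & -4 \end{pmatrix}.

The determinant is 175.

Expand along row 1 (it has 2 zeros):
  − (-5) · M_12   where M_12 = det([-5 2 -3; 0 3 -3; -5 2 -4]) = 15
  + (-4) · M_13   where M_13 = det([-5 1 -3; 0 1 -3; -5 3 -4]) = -25
det = (-1)·(-5)·(15) + (+1)·(-4)·(-25) = 175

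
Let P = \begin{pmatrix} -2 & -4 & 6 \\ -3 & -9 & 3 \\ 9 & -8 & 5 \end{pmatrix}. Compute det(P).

Expand along column 1:
  + (-2) · |-9 3; -8 5| = (-2)·(-45 − (-24)) = 42
  − (-3) · |-4 6; -8 5| = −(-3)·(-20 − (-48)) = 84
  + 9 · |-4 6; -9 3| = 9·(-12 − (-54)) = 378
Sum: (42) + (84) + (378) = 504

The determinant is 504.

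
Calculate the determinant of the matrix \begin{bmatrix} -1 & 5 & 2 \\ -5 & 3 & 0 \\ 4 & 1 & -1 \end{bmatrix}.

-56

Expand along row 2:
  − (-5) · |5 2; 1 -1| = −(-5)·(-5 − 2) = -35
  + 3 · |-1 2; 4 -1| = 3·(1 − 8) = -21
Sum: (-35) + (-21) = -56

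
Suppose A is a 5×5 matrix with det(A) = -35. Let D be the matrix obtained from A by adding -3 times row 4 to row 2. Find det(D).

Adding a multiple of one row to another leaves the determinant unchanged.
det(D) = (1)·(-35) = -35

-35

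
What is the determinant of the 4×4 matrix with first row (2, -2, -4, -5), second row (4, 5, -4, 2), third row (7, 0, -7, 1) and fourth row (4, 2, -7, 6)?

835

Expand along row 3 (it has 1 zero):
  + (7) · M_31   where M_31 = det([-2 -4 -5; 5 -4 2; 2 -7 6]) = 259
  + (-7) · M_33   where M_33 = det([2 -2 -5; 4 5 2; 4 2 6]) = 144
  − (1) · M_34   where M_34 = det([2 -2 -4; 4 5 -4; 4 2 -7]) = -30
det = (+1)·(7)·(259) + (+1)·(-7)·(144) + (-1)·(1)·(-30) = 835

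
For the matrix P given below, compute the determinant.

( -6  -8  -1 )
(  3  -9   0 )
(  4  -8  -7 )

Expand along row 2:
  − 3 · |-8 -1; -8 -7| = −3·(56 − 8) = -144
  + (-9) · |-6 -1; 4 -7| = (-9)·(42 − (-4)) = -414
Sum: (-144) + (-414) = -558

|P| = -558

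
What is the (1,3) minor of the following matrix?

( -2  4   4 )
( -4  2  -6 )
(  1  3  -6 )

-14

Delete row 1 and column 3; the remaining 2×2 submatrix is [-4 2; 1 3].
Its determinant is (-4)·3 − 2·1 = -14.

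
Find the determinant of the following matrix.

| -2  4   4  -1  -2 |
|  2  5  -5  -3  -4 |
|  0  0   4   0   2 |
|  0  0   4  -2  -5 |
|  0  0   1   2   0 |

The matrix is block upper-triangular with a 2×2 block and a 3×3 block on the diagonal, so its determinant equals the product of the determinants of the diagonal blocks.
det of the 2×2 block = -18
det of the 3×3 block = 60
det = (-18)·(60) = -1080

-1080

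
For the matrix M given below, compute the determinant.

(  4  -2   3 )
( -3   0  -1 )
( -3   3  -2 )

Expand along row 2:
  − (-3) · |-2 3; 3 -2| = −(-3)·(4 − 9) = -15
  − (-1) · |4 -2; -3 3| = −(-1)·(12 − 6) = 6
Sum: (-15) + (6) = -9

det(M) = -9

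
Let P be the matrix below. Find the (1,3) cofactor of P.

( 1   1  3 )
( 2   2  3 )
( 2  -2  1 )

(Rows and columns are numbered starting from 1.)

Delete row 1 and column 3; the remaining 2×2 submatrix is [2 2; 2 -2].
Its determinant is 2·(-2) − 2·2 = -8.
The cofactor carries sign (−1)^(1+3) = +1, so C_{1,3} = +(-8) = -8.

The cofactor is -8.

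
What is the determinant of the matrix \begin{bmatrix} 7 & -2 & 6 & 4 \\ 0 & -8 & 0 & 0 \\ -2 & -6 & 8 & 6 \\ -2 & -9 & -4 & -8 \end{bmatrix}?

Expand along row 2 (it has 3 zeros):
  + (-8) · M_22   where M_22 = det([7 6 4; -2 8 6; -2 -4 -8]) = -352
det = (+1)·(-8)·(-352) = 2816

2816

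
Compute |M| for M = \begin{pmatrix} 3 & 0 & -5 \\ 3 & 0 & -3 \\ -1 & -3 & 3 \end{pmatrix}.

18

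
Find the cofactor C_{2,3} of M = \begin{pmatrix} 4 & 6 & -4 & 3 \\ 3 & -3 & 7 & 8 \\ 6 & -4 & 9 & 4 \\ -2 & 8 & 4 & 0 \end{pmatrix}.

56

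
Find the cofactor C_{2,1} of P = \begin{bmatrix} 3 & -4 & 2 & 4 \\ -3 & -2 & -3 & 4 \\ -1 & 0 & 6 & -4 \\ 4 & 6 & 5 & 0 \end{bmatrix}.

Delete row 2 and column 1; the remaining 3×3 submatrix is [-4 2 4; 0 6 -4; 6 5 0].
Its determinant is -272.
The cofactor carries sign (−1)^(2+1) = −1, so C_{2,1} = −(-272) = 272.

272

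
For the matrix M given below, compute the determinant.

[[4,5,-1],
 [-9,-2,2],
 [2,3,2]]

93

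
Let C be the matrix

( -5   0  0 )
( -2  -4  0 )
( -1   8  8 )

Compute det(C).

C is lower triangular, so det(C) is the product of the diagonal entries:
det = (-5) · (-4) · (8) = 160

The determinant is 160.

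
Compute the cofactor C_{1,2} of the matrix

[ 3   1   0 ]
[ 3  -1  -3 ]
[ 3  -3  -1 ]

The cofactor is -6.

Delete row 1 and column 2; the remaining 2×2 submatrix is [3 -3; 3 -1].
Its determinant is 3·(-1) − (-3)·3 = 6.
The cofactor carries sign (−1)^(1+2) = −1, so C_{1,2} = −(6) = -6.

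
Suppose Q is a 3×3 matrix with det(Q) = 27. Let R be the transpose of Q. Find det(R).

det(Qᵀ) = det(Q).
det(R) = (1)·(27) = 27

|R| = 27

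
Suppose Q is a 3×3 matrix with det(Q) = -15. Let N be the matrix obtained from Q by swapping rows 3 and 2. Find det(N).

|N| = 15

Swapping two rows multiplies the determinant by −1.
det(N) = (-1)·(-15) = 15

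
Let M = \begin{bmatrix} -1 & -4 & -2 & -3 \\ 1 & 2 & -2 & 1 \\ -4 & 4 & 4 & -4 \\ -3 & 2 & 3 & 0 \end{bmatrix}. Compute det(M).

Expand along row 4 (it has 1 zero):
  − (-3) · M_41   where M_41 = det([-4 -2 -3; 2 -2 1; 4 4 -4]) = -88
  + (2) · M_42   where M_42 = det([-1 -2 -3; 1 -2 1; -4 4 -4]) = 8
  − (3) · M_43   where M_43 = det([-1 -4 -3; 1 2 1; -4 4 -4]) = -24
det = (-1)·(-3)·(-88) + (+1)·(2)·(8) + (-1)·(3)·(-24) = -176

-176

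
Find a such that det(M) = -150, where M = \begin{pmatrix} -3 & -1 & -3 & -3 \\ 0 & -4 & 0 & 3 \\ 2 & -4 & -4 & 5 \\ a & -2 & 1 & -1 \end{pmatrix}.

-4

Expanding along the row containing a, det(M) is linear in a: det(M) = (84)·a + (186).
Set (84)·a + (186) = -150  ⇒  (84)·a = -336  ⇒  a = -4.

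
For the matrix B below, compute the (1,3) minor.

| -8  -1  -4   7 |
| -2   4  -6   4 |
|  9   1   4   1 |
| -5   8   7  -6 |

Delete row 1 and column 3; the remaining 3×3 submatrix is [-2 4 4; 9 1 1; -5 8 -6].
Its determinant is 532.

The minor is 532.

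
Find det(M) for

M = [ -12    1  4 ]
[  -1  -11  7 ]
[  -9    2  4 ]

Expand along row 1:
  + (-12) · |-11 7; 2 4| = (-12)·(-44 − 14) = 696
  − 1 · |-1 7; -9 4| = −1·(-4 − (-63)) = -59
  + 4 · |-1 -11; -9 2| = 4·(-2 − 99) = -404
Sum: (696) + (-59) + (-404) = 233

233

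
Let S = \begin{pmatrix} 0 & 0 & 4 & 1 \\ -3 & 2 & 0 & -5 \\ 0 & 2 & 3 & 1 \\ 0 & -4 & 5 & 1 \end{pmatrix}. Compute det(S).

Expand along column 1 (it has 3 zeros):
  − (-3) · M_21   where M_21 = det([0 4 1; 2 3 1; -4 5 1]) = -2
det = (-1)·(-3)·(-2) = -6

det(S) = -6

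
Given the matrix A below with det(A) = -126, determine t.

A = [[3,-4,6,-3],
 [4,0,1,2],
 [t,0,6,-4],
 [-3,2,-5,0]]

Expanding along the row containing t, det(A) is linear in t: det(A) = (-10)·t + (-176).
Set (-10)·t + (-176) = -126  ⇒  (-10)·t = 50  ⇒  t = -5.

-5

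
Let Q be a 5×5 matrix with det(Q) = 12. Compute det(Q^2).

144

det(Q^2) = (det Q)^2 = (12)^2 = 144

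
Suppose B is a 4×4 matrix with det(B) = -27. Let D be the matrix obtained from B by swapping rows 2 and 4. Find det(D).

27

Swapping two rows multiplies the determinant by −1.
det(D) = (-1)·(-27) = 27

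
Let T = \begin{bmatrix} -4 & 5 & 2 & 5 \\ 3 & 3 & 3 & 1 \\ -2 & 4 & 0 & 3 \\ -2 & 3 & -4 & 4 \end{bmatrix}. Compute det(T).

Expand along row 3 (it has 1 zero):
  + (-2) · M_31   where M_31 = det([5 2 5; 3 3 1; 3 -4 4]) = -43
  − (4) · M_32   where M_32 = det([-4 2 5; 3 3 1; -2 -4 4]) = -122
  − (3) · M_34   where M_34 = det([-4 5 2; 3 3 3; -2 3 -4]) = 144
det = (+1)·(-2)·(-43) + (-1)·(4)·(-122) + (-1)·(3)·(144) = 142

|T| = 142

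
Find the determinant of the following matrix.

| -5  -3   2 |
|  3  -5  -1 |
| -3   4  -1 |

-69

Expand along column 1:
  + (-5) · |-5 -1; 4 -1| = (-5)·(5 − (-4)) = -45
  − 3 · |-3 2; 4 -1| = −3·(3 − 8) = 15
  + (-3) · |-3 2; -5 -1| = (-3)·(3 − (-10)) = -39
Sum: (-45) + (15) + (-39) = -69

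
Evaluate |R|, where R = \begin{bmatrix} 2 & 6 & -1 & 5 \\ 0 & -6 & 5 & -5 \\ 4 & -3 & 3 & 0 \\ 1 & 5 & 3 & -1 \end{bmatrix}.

Expand along row 2 (it has 1 zero):
  + (-6) · M_22   where M_22 = det([2 -1 5; 4 3 0; 1 3 -1]) = 35
  − (5) · M_23   where M_23 = det([2 6 5; 4 -3 0; 1 5 -1]) = 145
  + (-5) · M_24   where M_24 = det([2 6 -1; 4 -3 3; 1 5 3]) = -125
det = (+1)·(-6)·(35) + (-1)·(5)·(145) + (+1)·(-5)·(-125) = -310

det(R) = -310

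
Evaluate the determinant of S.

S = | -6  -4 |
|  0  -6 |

|S| = 36

det(S) = (-6)·(-6) − (-4)·0 = 36 − 0 = 36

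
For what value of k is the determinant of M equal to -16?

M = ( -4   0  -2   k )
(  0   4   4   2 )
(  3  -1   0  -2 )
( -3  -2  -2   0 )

1

Expanding along the column containing k, det(M) is linear in k: det(M) = (12)·k + (-28).
Set (12)·k + (-28) = -16  ⇒  (12)·k = 12  ⇒  k = 1.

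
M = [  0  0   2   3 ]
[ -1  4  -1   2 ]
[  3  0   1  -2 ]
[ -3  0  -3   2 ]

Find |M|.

det(M) = -72

Expand along column 2 (it has 3 zeros):
  + (4) · M_22   where M_22 = det([0 2 3; 3 1 -2; -3 -3 2]) = -18
det = (+1)·(4)·(-18) = -72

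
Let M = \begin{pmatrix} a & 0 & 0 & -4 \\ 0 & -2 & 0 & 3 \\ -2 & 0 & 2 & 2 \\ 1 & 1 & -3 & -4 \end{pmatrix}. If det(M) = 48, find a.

Expanding along the row containing a, det(M) is linear in a: det(M) = (-2)·a + (32).
Set (-2)·a + (32) = 48  ⇒  (-2)·a = 16  ⇒  a = -8.

a = -8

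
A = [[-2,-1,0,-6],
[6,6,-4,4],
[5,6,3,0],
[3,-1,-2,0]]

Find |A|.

The determinant is 908.

Expand along column 4 (it has 2 zeros):
  − (-6) · M_14   where M_14 = det([6 6 -4; 5 6 3; 3 -1 -2]) = 152
  + (4) · M_24   where M_24 = det([-2 -1 0; 5 6 3; 3 -1 -2]) = -1
det = (-1)·(-6)·(152) + (+1)·(4)·(-1) = 908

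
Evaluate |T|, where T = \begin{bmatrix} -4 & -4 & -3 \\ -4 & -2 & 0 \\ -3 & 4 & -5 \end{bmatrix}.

Expand along row 2:
  − (-4) · |-4 -3; 4 -5| = −(-4)·(20 − (-12)) = 128
  + (-2) · |-4 -3; -3 -5| = (-2)·(20 − 9) = -22
Sum: (128) + (-22) = 106

|T| = 106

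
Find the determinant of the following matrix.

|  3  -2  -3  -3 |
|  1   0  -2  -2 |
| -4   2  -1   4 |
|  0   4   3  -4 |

Expand along row 2 (it has 1 zero):
  − (1) · M_21   where M_21 = det([-2 -3 -3; 2 -1 4; 4 3 -4]) = -86
  − (-2) · M_23   where M_23 = det([3 -2 -3; -4 2 4; 0 4 -4]) = 8
  + (-2) · M_24   where M_24 = det([3 -2 -3; -4 2 -1; 0 4 3]) = 54
det = (-1)·(1)·(-86) + (-1)·(-2)·(8) + (+1)·(-2)·(54) = -6

-6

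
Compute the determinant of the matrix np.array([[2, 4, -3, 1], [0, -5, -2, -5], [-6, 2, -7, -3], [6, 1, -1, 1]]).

The determinant is 208.

Expand along row 2 (it has 1 zero):
  + (-5) · M_22   where M_22 = det([2 -3 1; -6 -7 -3; 6 -1 1]) = 64
  − (-2) · M_23   where M_23 = det([2 4 1; -6 2 -3; 6 1 1]) = -56
  + (-5) · M_24   where M_24 = det([2 4 -3; -6 2 -7; 6 1 -1]) = -128
det = (+1)·(-5)·(64) + (-1)·(-2)·(-56) + (+1)·(-5)·(-128) = 208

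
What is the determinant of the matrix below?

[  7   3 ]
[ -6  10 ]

det = 7·10 − 3·(-6) = 70 − (-18) = 88

The determinant is 88.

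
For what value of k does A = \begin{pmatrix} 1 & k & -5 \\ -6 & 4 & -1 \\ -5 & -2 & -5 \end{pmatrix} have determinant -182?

0

Expanding along the row containing k, det(A) is linear in k: det(A) = (-25)·k + (-182).
Set (-25)·k + (-182) = -182  ⇒  (-25)·k = 0  ⇒  k = 0.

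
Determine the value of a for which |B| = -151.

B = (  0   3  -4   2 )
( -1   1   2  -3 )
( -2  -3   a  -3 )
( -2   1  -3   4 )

a = 1

Expanding along the column containing a, det(B) is linear in a: det(B) = (32)·a + (-183).
Set (32)·a + (-183) = -151  ⇒  (32)·a = 32  ⇒  a = 1.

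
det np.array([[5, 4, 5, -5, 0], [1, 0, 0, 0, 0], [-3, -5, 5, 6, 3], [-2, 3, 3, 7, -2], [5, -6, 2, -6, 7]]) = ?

The determinant is -1081.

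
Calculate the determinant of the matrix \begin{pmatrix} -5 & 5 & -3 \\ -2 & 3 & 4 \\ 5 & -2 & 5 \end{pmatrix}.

68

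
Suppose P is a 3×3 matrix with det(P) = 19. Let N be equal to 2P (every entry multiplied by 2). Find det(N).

For a 3×3 matrix, det(2P) = 2^3·det(P) = 8·det(P).
det(N) = (8)·(19) = 152

The determinant is 152.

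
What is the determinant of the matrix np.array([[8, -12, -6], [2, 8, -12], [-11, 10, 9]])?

Expand along row 1:
  + 8 · |8 -12; 10 9| = 8·(72 − (-120)) = 1536
  − (-12) · |2 -12; -11 9| = −(-12)·(18 − 132) = -1368
  + (-6) · |2 8; -11 10| = (-6)·(20 − (-88)) = -648
Sum: (1536) + (-1368) + (-648) = -480

-480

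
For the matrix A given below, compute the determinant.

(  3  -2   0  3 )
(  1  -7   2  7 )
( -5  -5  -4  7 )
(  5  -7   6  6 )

|A| = 66

Expand along row 1 (it has 1 zero):
  + (3) · M_11   where M_11 = det([-7 2 7; -5 -4 7; -7 6 6]) = 18
  − (-2) · M_12   where M_12 = det([1 2 7; -5 -4 7; 5 6 6]) = -6
  − (3) · M_14   where M_14 = det([1 -7 2; -5 -5 -4; 5 -7 6]) = -8
det = (+1)·(3)·(18) + (-1)·(-2)·(-6) + (-1)·(3)·(-8) = 66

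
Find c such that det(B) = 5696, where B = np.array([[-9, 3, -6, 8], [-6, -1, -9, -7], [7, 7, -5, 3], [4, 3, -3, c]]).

-9

Expanding along the row containing c, det(B) is linear in c: det(B) = (-681)·c + (-433).
Set (-681)·c + (-433) = 5696  ⇒  (-681)·c = 6129  ⇒  c = -9.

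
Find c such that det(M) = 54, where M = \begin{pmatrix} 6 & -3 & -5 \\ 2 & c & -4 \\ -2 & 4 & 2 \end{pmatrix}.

Expanding along the column containing c, det(M) is linear in c: det(M) = (2)·c + (44).
Set (2)·c + (44) = 54  ⇒  (2)·c = 10  ⇒  c = 5.

c = 5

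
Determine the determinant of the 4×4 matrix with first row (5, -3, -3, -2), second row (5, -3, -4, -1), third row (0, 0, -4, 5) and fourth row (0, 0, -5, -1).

The determinant is 0.

The matrix is block upper-triangular with a 2×2 block and a 2×2 block on the diagonal, so its determinant equals the product of the determinants of the diagonal blocks.
det of the 2×2 block = 0
det of the 2×2 block = 29
det = (0)·(29) = 0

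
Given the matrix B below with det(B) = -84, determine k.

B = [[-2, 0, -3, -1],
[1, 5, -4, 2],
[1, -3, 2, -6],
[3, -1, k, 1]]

k = 7

Expanding along the row containing k, det(B) is linear in k: det(B) = (-56)·k + (308).
Set (-56)·k + (308) = -84  ⇒  (-56)·k = -392  ⇒  k = 7.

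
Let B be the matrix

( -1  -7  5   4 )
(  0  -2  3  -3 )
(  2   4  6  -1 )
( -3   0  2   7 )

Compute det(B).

Expand along row 2 (it has 1 zero):
  + (-2) · M_22   where M_22 = det([-1 5 4; 2 6 -1; -3 2 7]) = -11
  − (3) · M_23   where M_23 = det([-1 -7 4; 2 4 -1; -3 0 7]) = 97
  + (-3) · M_24   where M_24 = det([-1 -7 5; 2 4 6; -3 0 2]) = 206
det = (+1)·(-2)·(-11) + (-1)·(3)·(97) + (+1)·(-3)·(206) = -887

-887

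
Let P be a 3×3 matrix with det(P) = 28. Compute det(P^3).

The determinant is 21952.

det(P^3) = (det P)^3 = (28)^3 = 21952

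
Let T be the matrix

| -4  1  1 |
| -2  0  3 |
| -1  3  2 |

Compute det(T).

Expand along column 2:
  − 1 · |-2 3; -1 2| = −1·(-4 − (-3)) = 1
  − 3 · |-4 1; -2 3| = −3·(-12 − (-2)) = 30
Sum: (1) + (30) = 31

The determinant is 31.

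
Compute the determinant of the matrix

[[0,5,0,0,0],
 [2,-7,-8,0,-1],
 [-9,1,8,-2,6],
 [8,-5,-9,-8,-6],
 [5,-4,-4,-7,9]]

-35115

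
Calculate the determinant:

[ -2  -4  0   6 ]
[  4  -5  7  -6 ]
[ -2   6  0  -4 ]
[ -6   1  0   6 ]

140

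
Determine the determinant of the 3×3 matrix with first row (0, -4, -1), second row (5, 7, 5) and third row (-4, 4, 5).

The determinant is 132.

Expand along row 1:
  − (-4) · |5 5; -4 5| = −(-4)·(25 − (-20)) = 180
  + (-1) · |5 7; -4 4| = (-1)·(20 − (-28)) = -48
Sum: (180) + (-48) = 132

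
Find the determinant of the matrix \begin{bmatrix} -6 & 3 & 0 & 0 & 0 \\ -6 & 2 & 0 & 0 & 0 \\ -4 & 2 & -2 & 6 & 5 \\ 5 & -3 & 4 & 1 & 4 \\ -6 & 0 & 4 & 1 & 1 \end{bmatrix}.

The matrix is block lower-triangular with a 2×2 block and a 3×3 block on the diagonal, so its determinant equals the product of the determinants of the diagonal blocks.
det of the 2×2 block = 6
det of the 3×3 block = 78
det = (6)·(78) = 468

The determinant is 468.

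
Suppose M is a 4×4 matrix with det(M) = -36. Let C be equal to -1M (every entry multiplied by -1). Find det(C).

The determinant is -36.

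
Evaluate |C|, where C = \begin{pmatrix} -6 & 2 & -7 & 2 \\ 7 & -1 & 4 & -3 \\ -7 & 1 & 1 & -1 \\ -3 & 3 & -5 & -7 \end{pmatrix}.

|C| = 128

Expand along row 1:
  + (-6) · M_11   where M_11 = det([-1 4 -3; 1 1 -1; 3 -5 -7]) = 52
  − (2) · M_12   where M_12 = det([7 4 -3; -7 1 -1; -3 -5 -7]) = -382
  + (-7) · M_13   where M_13 = det([7 -1 -3; -7 1 -1; -3 3 -7]) = 72
  − (2) · M_14   where M_14 = det([7 -1 4; -7 1 1; -3 3 -5]) = -90
det = (+1)·(-6)·(52) + (-1)·(2)·(-382) + (+1)·(-7)·(72) + (-1)·(2)·(-90) = 128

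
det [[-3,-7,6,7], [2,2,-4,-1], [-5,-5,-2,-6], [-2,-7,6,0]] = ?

The determinant is 892.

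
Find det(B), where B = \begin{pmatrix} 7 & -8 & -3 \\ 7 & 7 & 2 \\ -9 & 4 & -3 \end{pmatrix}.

The determinant is -500.

Expand along column 1:
  + 7 · |7 2; 4 -3| = 7·(-21 − 8) = -203
  − 7 · |-8 -3; 4 -3| = −7·(24 − (-12)) = -252
  + (-9) · |-8 -3; 7 2| = (-9)·(-16 − (-21)) = -45
Sum: (-203) + (-252) + (-45) = -500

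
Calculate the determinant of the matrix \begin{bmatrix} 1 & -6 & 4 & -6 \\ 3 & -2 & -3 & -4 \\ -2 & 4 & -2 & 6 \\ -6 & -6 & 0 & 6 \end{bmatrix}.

Expand along row 4 (it has 1 zero):
  − (-6) · M_41   where M_41 = det([-6 4 -6; -2 -3 -4; 4 -2 6]) = 44
  + (-6) · M_42   where M_42 = det([1 4 -6; 3 -3 -4; -2 -2 6]) = 6
  + (6) · M_44   where M_44 = det([1 -6 4; 3 -2 -3; -2 4 -2]) = -24
det = (-1)·(-6)·(44) + (+1)·(-6)·(6) + (+1)·(6)·(-24) = 84

The determinant is 84.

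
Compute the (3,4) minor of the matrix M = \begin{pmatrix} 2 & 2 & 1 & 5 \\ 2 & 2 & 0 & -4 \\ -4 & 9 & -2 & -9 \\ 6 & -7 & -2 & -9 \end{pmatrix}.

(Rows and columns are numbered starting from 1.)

Delete row 3 and column 4; the remaining 3×3 submatrix is [2 2 1; 2 2 0; 6 -7 -2].
Its determinant is -26.

-26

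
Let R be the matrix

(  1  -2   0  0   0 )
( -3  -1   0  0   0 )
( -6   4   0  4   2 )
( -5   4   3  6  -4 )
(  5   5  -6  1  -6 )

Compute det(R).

The determinant is -1722.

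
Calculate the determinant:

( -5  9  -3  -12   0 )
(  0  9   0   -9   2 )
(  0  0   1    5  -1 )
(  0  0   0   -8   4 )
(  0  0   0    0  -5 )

The determinant is -1800.

The matrix is upper triangular, so the determinant is the product of the diagonal entries:
det = (-5) · (9) · (1) · (-8) · (-5) = -1800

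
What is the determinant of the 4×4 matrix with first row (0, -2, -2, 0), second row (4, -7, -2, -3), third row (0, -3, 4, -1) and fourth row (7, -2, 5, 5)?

560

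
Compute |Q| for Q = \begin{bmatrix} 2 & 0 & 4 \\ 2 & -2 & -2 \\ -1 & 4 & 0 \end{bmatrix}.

40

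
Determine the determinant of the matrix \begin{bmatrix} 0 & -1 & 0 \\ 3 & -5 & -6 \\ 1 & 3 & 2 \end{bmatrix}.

Expand along row 1:
  − (-1) · |3 -6; 1 2| = −(-1)·(6 − (-6)) = 12

12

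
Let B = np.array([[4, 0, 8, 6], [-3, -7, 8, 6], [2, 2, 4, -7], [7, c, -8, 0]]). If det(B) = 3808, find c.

c = 3

Expanding along the column containing c, det(B) is linear in c: det(B) = (-560)·c + (5488).
Set (-560)·c + (5488) = 3808  ⇒  (-560)·c = -1680  ⇒  c = 3.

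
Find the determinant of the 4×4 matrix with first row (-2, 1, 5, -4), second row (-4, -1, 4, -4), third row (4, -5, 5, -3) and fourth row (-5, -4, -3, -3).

-435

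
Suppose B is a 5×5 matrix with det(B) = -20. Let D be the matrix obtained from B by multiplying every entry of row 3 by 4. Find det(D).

The determinant is -80.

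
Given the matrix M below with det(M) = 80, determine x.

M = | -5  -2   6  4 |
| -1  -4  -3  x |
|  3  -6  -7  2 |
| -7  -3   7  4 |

Expanding along the row containing x, det(M) is linear in x: det(M) = (-47)·x + (-14).
Set (-47)·x + (-14) = 80  ⇒  (-47)·x = 94  ⇒  x = -2.

x = -2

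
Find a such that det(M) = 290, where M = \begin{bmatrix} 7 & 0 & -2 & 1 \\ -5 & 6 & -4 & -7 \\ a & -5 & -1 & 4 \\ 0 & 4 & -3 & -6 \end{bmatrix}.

a = 9

Expanding along the row containing a, det(M) is linear in a: det(M) = (-18)·a + (452).
Set (-18)·a + (452) = 290  ⇒  (-18)·a = -162  ⇒  a = 9.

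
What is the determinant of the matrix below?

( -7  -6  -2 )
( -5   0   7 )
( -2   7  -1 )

Expand along row 2:
  − (-5) · |-6 -2; 7 -1| = −(-5)·(6 − (-14)) = 100
  − 7 · |-7 -6; -2 7| = −7·(-49 − 12) = 427
Sum: (100) + (427) = 527

527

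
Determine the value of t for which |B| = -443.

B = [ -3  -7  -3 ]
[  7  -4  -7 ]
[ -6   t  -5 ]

Expanding along the row containing t, det(B) is linear in t: det(B) = (-42)·t + (-527).
Set (-42)·t + (-527) = -443  ⇒  (-42)·t = 84  ⇒  t = -2.

t = -2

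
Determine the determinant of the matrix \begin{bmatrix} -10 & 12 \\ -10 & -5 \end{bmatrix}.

det = (-10)·(-5) − 12·(-10) = 50 − (-120) = 170

The determinant is 170.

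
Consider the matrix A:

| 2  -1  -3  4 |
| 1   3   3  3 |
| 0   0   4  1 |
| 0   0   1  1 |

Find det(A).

A is block upper-triangular with a 2×2 block and a 2×2 block on the diagonal, so its determinant equals the product of the determinants of the diagonal blocks.
det of the 2×2 block = 7
det of the 2×2 block = 3
det = (7)·(3) = 21

det(A) = 21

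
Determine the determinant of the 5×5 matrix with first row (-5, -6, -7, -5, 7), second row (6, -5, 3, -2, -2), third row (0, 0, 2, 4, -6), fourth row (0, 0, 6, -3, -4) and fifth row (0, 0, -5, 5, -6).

The matrix is block upper-triangular with a 2×2 block and a 3×3 block on the diagonal, so its determinant equals the product of the determinants of the diagonal blocks.
det of the 2×2 block = 61
det of the 3×3 block = 210
det = (61)·(210) = 12810

12810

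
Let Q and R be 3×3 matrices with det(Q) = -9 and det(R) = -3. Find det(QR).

det(QR) = 27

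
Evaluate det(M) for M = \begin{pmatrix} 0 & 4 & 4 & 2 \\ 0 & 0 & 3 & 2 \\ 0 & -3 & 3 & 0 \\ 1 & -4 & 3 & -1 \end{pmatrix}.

|M| = 30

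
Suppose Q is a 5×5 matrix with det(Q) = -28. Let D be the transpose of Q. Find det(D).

det(Qᵀ) = det(Q).
det(D) = (1)·(-28) = -28

-28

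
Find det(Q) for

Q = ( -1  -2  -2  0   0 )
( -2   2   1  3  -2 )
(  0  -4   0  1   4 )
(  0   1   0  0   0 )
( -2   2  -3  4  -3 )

81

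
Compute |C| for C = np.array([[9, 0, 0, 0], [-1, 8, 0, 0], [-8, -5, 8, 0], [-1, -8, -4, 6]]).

det(C) = 3456

C is lower triangular, so det(C) is the product of the diagonal entries:
det = (9) · (8) · (8) · (6) = 3456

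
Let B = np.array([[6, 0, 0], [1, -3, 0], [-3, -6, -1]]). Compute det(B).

B is lower triangular, so det(B) is the product of the diagonal entries:
det = (6) · (-3) · (-1) = 18

18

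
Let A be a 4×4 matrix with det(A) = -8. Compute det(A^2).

det(A^2) = (det A)^2 = (-8)^2 = 64

64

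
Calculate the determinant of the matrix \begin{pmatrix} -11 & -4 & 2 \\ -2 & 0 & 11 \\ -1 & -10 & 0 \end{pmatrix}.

Expand along column 2:
  − (-4) · |-2 11; -1 0| = −(-4)·(0 − (-11)) = 44
  − (-10) · |-11 2; -2 11| = −(-10)·(-121 − (-4)) = -1170
Sum: (44) + (-1170) = -1126

The determinant is -1126.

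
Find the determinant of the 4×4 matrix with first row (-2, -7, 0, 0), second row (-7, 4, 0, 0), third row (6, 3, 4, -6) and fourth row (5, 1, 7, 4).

The determinant is -3306.

The matrix is block lower-triangular with a 2×2 block and a 2×2 block on the diagonal, so its determinant equals the product of the determinants of the diagonal blocks.
det of the 2×2 block = -57
det of the 2×2 block = 58
det = (-57)·(58) = -3306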